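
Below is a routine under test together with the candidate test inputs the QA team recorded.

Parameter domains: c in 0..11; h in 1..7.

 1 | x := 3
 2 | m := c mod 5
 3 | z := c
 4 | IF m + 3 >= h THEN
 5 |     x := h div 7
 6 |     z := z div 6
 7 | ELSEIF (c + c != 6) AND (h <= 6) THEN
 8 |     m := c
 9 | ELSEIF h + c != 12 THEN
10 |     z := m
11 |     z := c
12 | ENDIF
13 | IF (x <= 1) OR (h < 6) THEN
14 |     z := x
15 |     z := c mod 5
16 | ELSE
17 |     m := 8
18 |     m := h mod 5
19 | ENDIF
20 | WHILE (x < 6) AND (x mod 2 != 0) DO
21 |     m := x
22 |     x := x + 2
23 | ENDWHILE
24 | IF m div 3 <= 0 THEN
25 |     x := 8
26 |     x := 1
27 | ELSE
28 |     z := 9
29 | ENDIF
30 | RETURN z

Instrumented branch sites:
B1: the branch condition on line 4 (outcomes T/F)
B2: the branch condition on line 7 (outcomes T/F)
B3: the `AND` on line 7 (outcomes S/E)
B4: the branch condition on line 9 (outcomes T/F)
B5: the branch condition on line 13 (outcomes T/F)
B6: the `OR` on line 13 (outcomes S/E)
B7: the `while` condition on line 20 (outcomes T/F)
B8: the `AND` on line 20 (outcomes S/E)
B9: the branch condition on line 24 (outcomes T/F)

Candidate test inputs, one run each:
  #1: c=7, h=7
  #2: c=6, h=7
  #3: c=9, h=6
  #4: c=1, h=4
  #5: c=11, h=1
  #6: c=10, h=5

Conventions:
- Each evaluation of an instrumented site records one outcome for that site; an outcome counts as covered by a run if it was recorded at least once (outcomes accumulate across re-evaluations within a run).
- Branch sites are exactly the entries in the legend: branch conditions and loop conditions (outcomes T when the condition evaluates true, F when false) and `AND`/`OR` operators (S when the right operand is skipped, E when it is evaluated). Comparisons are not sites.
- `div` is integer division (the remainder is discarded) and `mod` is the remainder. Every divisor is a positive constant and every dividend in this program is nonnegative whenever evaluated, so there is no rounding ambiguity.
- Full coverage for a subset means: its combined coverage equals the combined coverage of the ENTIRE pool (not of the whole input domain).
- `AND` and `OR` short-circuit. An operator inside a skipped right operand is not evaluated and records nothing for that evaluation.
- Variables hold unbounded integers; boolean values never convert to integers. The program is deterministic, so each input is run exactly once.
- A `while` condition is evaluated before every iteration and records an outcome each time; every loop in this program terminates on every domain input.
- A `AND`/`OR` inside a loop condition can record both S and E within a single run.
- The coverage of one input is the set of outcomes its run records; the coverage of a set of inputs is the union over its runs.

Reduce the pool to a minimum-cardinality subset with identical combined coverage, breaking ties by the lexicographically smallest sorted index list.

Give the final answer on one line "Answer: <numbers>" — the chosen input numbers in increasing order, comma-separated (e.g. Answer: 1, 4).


#1 (c=7, h=7) -> B1->F, B3->E, B2->F, B4->T, B6->E, B5->F, B8->E, B7->T, B8->E, B7->T, B8->S, B7->F, B9->F; covered: B1=F, B2=F, B3=E, B4=T, B5=F, B6=E, B7=T, B7=F, B8=S, B8=E, B9=F
#2 (c=6, h=7) -> B1->F, B3->E, B2->F, B4->T, B6->E, B5->F, B8->E, B7->T, B8->E, B7->T, B8->S, B7->F, B9->F; covered: B1=F, B2=F, B3=E, B4=T, B5=F, B6=E, B7=T, B7=F, B8=S, B8=E, B9=F
#3 (c=9, h=6) -> B1->T, B6->S, B5->T, B8->E, B7->F, B9->F; covered: B1=T, B5=T, B6=S, B7=F, B8=E, B9=F
#4 (c=1, h=4) -> B1->T, B6->S, B5->T, B8->E, B7->F, B9->T; covered: B1=T, B5=T, B6=S, B7=F, B8=E, B9=T
#5 (c=11, h=1) -> B1->T, B6->S, B5->T, B8->E, B7->F, B9->T; covered: B1=T, B5=T, B6=S, B7=F, B8=E, B9=T
#6 (c=10, h=5) -> B1->F, B3->E, B2->T, B6->E, B5->T, B8->E, B7->T, B8->E, B7->T, B8->S, B7->F, B9->F; covered: B1=F, B2=T, B3=E, B5=T, B6=E, B7=T, B7=F, B8=S, B8=E, B9=F
the full pool covers 16 outcomes: B1=T, B1=F, B2=T, B2=F, B3=E, B4=T, B5=T, B5=F, B6=S, B6=E, B7=T, B7=F, B8=S, B8=E, B9=T, B9=F
size 1 is not enough: best union over all size-1 subsets is 11/16
size 2 is not enough: best union over all size-2 subsets is 15/16
size 3: inputs {1, 4, 6} cover all 16 outcomes, and no lexicographically smaller subset of this size does
Answer: 1, 4, 6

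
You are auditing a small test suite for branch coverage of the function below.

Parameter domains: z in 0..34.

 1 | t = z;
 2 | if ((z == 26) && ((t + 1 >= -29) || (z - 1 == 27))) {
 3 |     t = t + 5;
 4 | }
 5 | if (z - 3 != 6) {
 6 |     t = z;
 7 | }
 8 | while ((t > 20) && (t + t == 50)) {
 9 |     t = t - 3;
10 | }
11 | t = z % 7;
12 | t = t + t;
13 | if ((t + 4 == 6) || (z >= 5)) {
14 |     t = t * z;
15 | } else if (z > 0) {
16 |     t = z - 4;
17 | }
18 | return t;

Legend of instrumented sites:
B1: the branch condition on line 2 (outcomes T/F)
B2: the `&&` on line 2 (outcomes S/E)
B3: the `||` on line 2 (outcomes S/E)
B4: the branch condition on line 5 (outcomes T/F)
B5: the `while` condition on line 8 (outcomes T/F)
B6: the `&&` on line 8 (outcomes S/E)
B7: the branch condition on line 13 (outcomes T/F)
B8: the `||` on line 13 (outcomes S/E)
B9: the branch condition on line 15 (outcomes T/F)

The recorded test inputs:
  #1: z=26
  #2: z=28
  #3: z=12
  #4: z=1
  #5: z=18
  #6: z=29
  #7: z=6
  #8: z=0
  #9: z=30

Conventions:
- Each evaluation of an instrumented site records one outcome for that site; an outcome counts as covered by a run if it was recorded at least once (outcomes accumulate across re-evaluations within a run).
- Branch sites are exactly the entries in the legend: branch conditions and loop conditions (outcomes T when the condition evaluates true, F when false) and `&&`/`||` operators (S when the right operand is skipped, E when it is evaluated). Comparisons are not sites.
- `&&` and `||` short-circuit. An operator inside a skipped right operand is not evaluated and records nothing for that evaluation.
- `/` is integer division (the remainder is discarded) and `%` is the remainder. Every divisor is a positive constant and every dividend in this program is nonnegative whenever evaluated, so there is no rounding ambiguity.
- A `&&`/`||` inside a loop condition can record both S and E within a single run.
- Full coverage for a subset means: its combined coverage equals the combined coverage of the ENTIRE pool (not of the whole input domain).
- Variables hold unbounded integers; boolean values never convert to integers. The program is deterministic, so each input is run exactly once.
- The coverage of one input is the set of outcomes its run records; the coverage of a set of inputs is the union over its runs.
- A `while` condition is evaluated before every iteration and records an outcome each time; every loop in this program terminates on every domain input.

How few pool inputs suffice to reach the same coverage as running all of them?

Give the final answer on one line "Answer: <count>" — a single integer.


input #1 (z=26): covers B1=T, B2=E, B3=S, B4=T, B5=F, B6=E, B7=T, B8=E
input #2 (z=28): covers B1=F, B2=S, B4=T, B5=F, B6=E, B7=T, B8=E
input #3 (z=12): covers B1=F, B2=S, B4=T, B5=F, B6=S, B7=T, B8=E
input #4 (z=1): covers B1=F, B2=S, B4=T, B5=F, B6=S, B7=T, B8=S
input #5 (z=18): covers B1=F, B2=S, B4=T, B5=F, B6=S, B7=T, B8=E
input #6 (z=29): covers B1=F, B2=S, B4=T, B5=F, B6=E, B7=T, B8=S
input #7 (z=6): covers B1=F, B2=S, B4=T, B5=F, B6=S, B7=T, B8=E
input #8 (z=0): covers B1=F, B2=S, B4=T, B5=F, B6=S, B7=F, B8=E, B9=F
input #9 (z=30): covers B1=F, B2=S, B4=T, B5=F, B6=E, B7=T, B8=E
together the pool reaches 14 outcomes: B1=T, B1=F, B2=S, B2=E, B3=S, B4=T, B5=F, B6=S, B6=E, B7=T, B7=F, B8=S, B8=E, B9=F
checked all size-1 subsets: none covers 14 outcomes (max 8/14)
checked all size-2 subsets: none covers 14 outcomes (max 13/14)
size 3: inputs {1, 4, 8} cover all 14 outcomes, and no lexicographically smaller subset of this size does
Answer: 3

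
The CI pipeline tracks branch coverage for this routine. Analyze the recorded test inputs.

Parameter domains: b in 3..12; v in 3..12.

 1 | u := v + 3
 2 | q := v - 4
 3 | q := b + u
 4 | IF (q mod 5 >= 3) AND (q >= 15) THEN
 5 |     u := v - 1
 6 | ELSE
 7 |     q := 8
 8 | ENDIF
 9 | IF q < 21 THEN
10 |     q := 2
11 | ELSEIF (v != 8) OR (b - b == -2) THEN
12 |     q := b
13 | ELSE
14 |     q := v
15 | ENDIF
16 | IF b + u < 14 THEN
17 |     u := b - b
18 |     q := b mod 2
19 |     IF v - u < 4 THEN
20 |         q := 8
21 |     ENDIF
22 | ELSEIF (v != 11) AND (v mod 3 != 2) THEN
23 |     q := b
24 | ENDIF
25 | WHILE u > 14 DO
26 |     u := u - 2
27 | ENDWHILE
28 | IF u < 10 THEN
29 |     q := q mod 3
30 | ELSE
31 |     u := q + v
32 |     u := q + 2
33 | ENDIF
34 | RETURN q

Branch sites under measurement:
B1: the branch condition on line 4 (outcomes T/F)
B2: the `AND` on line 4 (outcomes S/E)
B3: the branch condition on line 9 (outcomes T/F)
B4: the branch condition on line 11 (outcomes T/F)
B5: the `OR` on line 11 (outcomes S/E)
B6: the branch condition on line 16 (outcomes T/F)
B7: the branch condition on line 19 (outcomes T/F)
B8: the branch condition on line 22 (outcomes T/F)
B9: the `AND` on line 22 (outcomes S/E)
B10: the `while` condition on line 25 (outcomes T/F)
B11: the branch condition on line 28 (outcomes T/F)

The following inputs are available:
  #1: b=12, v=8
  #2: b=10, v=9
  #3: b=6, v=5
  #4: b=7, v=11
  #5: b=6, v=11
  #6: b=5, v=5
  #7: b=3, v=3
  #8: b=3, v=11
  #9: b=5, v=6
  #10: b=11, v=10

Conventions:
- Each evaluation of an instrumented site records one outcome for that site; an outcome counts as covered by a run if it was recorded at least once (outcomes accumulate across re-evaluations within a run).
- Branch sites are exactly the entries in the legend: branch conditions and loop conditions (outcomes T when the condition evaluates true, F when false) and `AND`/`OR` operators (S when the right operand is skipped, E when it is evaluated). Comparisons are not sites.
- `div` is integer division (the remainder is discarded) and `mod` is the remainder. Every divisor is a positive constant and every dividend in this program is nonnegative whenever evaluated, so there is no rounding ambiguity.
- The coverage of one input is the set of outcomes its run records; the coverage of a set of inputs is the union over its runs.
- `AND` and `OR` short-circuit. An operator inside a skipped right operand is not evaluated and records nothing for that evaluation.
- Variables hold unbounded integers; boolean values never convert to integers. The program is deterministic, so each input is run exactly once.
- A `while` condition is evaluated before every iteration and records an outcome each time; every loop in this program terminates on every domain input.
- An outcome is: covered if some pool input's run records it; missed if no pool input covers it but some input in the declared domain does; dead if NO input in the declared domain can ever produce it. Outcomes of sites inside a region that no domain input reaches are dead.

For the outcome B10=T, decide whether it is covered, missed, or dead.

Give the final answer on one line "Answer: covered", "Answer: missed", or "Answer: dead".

no pool input records B10=T
but domain input (b=5, v=12) does record it -> reachable, so missed

Answer: missed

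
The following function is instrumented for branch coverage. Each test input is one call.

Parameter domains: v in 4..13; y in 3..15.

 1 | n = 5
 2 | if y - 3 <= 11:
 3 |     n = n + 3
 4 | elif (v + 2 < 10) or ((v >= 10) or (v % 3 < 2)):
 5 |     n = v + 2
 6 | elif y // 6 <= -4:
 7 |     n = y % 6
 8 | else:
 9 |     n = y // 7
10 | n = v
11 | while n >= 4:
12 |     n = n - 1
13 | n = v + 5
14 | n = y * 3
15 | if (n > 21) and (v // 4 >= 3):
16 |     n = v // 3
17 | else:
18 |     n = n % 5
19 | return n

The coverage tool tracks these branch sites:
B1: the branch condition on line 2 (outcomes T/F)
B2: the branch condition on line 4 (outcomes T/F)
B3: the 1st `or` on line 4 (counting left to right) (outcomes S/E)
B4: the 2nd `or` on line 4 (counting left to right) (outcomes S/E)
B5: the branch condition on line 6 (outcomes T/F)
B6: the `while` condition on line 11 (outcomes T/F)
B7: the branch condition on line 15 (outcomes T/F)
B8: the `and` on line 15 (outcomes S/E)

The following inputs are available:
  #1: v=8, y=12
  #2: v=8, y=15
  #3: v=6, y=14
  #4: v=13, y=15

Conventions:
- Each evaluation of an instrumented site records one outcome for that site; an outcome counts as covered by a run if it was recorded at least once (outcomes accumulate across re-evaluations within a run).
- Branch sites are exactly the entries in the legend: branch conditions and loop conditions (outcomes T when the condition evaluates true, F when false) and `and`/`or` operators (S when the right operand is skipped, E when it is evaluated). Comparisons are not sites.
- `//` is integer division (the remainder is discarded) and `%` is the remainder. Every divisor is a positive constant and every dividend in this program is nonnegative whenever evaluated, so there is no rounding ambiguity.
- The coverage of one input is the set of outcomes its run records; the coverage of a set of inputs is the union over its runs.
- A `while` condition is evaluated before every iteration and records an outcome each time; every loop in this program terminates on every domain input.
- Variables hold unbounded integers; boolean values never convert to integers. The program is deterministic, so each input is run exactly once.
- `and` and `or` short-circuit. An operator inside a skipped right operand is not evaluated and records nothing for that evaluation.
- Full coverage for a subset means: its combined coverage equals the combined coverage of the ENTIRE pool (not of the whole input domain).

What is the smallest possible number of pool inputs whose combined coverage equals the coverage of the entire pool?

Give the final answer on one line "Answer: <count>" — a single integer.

input #1 (v=8, y=12): covers B1=T, B6=T, B6=F, B7=F, B8=E
input #2 (v=8, y=15): covers B1=F, B2=F, B3=E, B4=E, B5=F, B6=T, B6=F, B7=F, B8=E
input #3 (v=6, y=14): covers B1=T, B6=T, B6=F, B7=F, B8=E
input #4 (v=13, y=15): covers B1=F, B2=T, B3=E, B4=S, B6=T, B6=F, B7=T, B8=E
together the pool reaches 13 outcomes: B1=T, B1=F, B2=T, B2=F, B3=E, B4=S, B4=E, B5=F, B6=T, B6=F, B7=T, B7=F, B8=E
every size-1 subset falls short of the 13 outcomes (best: 9/13)
every size-2 subset falls short of the 13 outcomes (best: 12/13)
at size 3, {1, 2, 4} reaches all 13 outcomes; every lexicographically earlier size-3 subset fails

Answer: 3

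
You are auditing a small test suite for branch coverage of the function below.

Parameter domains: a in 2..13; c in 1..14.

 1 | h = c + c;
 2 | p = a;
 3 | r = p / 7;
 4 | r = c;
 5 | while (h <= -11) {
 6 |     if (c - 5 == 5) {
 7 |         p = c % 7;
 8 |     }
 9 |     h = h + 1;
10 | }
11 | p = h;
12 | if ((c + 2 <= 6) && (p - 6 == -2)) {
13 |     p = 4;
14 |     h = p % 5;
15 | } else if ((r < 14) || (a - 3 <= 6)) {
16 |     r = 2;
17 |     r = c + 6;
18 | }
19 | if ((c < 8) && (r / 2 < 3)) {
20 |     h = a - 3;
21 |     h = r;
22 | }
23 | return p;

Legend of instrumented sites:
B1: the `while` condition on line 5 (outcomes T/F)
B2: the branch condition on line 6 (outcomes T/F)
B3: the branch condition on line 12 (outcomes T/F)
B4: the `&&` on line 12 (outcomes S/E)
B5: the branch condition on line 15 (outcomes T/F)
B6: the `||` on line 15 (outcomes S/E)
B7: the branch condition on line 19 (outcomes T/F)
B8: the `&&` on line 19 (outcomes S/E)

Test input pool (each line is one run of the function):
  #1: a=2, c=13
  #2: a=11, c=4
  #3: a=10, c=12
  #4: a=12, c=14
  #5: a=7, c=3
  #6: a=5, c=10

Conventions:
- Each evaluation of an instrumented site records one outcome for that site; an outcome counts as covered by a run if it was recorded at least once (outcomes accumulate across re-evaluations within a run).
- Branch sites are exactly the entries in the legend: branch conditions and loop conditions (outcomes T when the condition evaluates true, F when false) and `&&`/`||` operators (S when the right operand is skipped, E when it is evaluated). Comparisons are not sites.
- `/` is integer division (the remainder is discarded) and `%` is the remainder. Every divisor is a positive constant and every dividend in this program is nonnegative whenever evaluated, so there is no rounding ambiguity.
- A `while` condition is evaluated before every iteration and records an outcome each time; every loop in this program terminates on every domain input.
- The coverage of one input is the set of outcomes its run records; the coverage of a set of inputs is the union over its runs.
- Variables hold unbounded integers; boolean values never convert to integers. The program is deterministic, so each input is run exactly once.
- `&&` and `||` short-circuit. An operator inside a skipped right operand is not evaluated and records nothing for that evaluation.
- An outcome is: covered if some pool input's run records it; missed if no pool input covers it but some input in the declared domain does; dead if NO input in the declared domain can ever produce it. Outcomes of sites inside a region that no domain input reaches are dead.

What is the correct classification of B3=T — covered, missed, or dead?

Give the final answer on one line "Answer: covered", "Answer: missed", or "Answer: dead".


no pool input records B3=T
but domain input (a=2, c=2) does record it -> reachable, so missed
Answer: missed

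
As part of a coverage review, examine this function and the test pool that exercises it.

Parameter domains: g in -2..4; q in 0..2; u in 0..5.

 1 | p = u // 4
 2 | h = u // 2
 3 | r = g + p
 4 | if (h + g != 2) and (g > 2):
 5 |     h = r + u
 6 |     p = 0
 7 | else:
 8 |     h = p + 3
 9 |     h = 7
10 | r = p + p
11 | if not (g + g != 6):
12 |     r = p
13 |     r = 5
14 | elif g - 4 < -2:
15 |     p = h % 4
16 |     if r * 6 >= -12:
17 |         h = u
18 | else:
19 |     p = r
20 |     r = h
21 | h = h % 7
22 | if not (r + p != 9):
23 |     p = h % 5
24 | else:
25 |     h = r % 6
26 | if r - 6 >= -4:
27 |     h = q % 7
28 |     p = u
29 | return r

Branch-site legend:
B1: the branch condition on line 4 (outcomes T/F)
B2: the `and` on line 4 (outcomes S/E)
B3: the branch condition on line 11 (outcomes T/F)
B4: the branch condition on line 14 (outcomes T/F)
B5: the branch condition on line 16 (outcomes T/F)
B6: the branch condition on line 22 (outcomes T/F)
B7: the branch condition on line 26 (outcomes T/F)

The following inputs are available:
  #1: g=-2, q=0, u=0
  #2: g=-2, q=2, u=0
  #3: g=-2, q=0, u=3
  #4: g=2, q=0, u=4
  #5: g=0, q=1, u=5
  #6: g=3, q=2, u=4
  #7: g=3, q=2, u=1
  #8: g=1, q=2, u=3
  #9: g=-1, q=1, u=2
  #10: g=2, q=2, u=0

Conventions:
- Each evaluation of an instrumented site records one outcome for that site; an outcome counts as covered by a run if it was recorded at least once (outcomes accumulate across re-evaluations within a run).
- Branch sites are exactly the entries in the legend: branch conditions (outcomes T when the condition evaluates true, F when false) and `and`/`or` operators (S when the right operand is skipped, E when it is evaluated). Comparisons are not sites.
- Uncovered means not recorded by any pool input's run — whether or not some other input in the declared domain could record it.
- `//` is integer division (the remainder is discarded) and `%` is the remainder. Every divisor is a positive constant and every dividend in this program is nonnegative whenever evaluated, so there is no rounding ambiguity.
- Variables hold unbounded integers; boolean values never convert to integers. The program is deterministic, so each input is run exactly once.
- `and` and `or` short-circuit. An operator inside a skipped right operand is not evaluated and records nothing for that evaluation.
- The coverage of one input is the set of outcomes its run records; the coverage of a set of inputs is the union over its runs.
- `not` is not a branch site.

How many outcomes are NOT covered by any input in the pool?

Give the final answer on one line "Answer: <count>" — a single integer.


test 1 (g=-2, q=0, u=0) fires B2->E, B1->F, B3->F, B4->T, B5->T, B6->F, B7->F; hits B1=F, B2=E, B3=F, B4=T, B5=T, B6=F, B7=F
test 2 (g=-2, q=2, u=0) fires B2->E, B1->F, B3->F, B4->T, B5->T, B6->F, B7->F; hits B1=F, B2=E, B3=F, B4=T, B5=T, B6=F, B7=F
test 3 (g=-2, q=0, u=3) fires B2->E, B1->F, B3->F, B4->T, B5->T, B6->F, B7->F; hits B1=F, B2=E, B3=F, B4=T, B5=T, B6=F, B7=F
test 4 (g=2, q=0, u=4) fires B2->E, B1->F, B3->F, B4->F, B6->T, B7->T; hits B1=F, B2=E, B3=F, B4=F, B6=T, B7=T
test 5 (g=0, q=1, u=5) fires B2->S, B1->F, B3->F, B4->T, B5->T, B6->F, B7->T; hits B1=F, B2=S, B3=F, B4=T, B5=T, B6=F, B7=T
test 6 (g=3, q=2, u=4) fires B2->E, B1->T, B3->T, B6->F, B7->T; hits B1=T, B2=E, B3=T, B6=F, B7=T
test 7 (g=3, q=2, u=1) fires B2->E, B1->T, B3->T, B6->F, B7->T; hits B1=T, B2=E, B3=T, B6=F, B7=T
test 8 (g=1, q=2, u=3) fires B2->S, B1->F, B3->F, B4->T, B5->T, B6->F, B7->F; hits B1=F, B2=S, B3=F, B4=T, B5=T, B6=F, B7=F
test 9 (g=-1, q=1, u=2) fires B2->E, B1->F, B3->F, B4->T, B5->T, B6->F, B7->F; hits B1=F, B2=E, B3=F, B4=T, B5=T, B6=F, B7=F
test 10 (g=2, q=2, u=0) fires B2->S, B1->F, B3->F, B4->F, B6->F, B7->T; hits B1=F, B2=S, B3=F, B4=F, B6=F, B7=T
union over the pool: B1=T, B1=F, B2=S, B2=E, B3=T, B3=F, B4=T, B4=F, B5=T, B6=T, B6=F, B7=T, B7=F
uncovered (1 of 14): B5=F
Answer: 1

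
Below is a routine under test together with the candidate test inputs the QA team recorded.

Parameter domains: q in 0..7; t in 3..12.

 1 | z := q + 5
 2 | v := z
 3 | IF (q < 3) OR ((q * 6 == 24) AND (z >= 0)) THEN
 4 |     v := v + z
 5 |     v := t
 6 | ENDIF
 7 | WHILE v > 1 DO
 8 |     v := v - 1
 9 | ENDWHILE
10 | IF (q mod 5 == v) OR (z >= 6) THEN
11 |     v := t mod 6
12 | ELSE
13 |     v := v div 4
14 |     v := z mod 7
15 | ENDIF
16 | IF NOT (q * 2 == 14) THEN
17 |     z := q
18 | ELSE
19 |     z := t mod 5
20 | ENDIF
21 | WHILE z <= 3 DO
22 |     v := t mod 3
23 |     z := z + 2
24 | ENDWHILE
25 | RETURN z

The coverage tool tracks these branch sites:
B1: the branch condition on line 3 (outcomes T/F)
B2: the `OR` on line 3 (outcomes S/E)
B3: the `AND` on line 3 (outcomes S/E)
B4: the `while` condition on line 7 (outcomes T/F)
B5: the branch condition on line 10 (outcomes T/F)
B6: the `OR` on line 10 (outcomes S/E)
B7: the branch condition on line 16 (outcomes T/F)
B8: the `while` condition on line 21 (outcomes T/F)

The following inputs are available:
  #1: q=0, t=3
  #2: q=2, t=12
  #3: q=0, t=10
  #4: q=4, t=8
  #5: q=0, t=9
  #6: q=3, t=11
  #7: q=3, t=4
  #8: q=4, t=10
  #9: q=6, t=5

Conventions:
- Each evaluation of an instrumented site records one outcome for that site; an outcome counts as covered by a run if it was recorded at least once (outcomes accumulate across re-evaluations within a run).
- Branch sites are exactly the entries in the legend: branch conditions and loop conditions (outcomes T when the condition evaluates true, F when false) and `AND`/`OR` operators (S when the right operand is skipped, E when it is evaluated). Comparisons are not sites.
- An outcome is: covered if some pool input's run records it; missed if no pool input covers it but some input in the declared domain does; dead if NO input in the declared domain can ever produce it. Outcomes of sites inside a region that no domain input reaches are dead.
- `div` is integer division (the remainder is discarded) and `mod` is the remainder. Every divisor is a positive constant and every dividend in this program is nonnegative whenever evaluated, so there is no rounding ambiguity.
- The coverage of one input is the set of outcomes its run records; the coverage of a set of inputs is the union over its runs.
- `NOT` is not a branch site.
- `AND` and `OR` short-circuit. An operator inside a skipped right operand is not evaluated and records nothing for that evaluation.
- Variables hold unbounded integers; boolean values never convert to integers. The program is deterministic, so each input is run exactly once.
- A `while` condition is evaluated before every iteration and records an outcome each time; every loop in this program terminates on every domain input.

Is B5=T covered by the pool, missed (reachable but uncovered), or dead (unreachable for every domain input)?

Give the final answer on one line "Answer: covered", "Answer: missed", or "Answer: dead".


B5=T is recorded by pool input(s) 2, 4, 6, 7, 8, 9 -> covered
Answer: covered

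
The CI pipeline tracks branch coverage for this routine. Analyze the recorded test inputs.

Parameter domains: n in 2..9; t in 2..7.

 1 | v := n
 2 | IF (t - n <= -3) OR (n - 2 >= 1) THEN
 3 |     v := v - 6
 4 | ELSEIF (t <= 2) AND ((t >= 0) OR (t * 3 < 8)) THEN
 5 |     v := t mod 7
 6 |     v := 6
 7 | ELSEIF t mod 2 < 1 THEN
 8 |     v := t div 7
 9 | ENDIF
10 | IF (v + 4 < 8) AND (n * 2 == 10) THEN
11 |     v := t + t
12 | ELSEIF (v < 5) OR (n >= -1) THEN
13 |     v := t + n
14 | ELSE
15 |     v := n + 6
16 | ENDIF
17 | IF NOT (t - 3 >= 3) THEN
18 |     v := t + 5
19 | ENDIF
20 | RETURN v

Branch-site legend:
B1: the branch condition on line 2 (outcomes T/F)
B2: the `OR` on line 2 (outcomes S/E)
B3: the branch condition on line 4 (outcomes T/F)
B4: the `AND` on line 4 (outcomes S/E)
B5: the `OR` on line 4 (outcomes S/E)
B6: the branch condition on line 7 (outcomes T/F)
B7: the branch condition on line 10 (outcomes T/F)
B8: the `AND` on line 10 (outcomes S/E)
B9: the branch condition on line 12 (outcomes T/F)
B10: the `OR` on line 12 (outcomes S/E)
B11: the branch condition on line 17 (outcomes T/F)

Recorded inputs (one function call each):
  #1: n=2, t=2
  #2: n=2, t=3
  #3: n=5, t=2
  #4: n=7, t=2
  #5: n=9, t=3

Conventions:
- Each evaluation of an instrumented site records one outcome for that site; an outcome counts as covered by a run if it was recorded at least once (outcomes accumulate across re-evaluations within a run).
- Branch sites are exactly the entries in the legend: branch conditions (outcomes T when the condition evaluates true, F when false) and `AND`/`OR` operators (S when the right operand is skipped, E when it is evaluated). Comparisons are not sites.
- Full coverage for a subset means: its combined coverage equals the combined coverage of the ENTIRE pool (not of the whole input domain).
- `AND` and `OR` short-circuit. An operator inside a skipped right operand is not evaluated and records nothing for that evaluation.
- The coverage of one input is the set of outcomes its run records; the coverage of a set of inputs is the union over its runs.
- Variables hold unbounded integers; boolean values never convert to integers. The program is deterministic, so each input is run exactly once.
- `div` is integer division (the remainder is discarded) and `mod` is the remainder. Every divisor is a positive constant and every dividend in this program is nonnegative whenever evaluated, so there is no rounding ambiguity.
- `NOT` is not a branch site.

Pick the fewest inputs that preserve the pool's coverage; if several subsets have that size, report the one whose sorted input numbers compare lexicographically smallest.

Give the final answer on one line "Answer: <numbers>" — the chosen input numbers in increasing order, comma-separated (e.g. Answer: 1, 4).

test 1 (n=2, t=2) fires B2->E, B1->F, B4->E, B5->S, B3->T, B8->S, B7->F, B10->E, B9->T, B11->T; hits B1=F, B2=E, B3=T, B4=E, B5=S, B7=F, B8=S, B9=T, B10=E, B11=T
test 2 (n=2, t=3) fires B2->E, B1->F, B4->S, B3->F, B6->F, B8->E, B7->F, B10->S, B9->T, B11->T; hits B1=F, B2=E, B3=F, B4=S, B6=F, B7=F, B8=E, B9=T, B10=S, B11=T
test 3 (n=5, t=2) fires B2->S, B1->T, B8->E, B7->T, B11->T; hits B1=T, B2=S, B7=T, B8=E, B11=T
test 4 (n=7, t=2) fires B2->S, B1->T, B8->E, B7->F, B10->S, B9->T, B11->T; hits B1=T, B2=S, B7=F, B8=E, B9=T, B10=S, B11=T
test 5 (n=9, t=3) fires B2->S, B1->T, B8->E, B7->F, B10->S, B9->T, B11->T; hits B1=T, B2=S, B7=F, B8=E, B9=T, B10=S, B11=T
the full pool covers 18 outcomes: B1=T, B1=F, B2=S, B2=E, B3=T, B3=F, B4=S, B4=E, B5=S, B6=F, B7=T, B7=F, B8=S, B8=E, B9=T, B10=S, B10=E, B11=T
size 1 is not enough: best union over all size-1 subsets is 10/18
size 2 is not enough: best union over all size-2 subsets is 15/18
at size 3, {1, 2, 3} reaches all 18 outcomes; every lexicographically earlier size-3 subset fails

Answer: 1, 2, 3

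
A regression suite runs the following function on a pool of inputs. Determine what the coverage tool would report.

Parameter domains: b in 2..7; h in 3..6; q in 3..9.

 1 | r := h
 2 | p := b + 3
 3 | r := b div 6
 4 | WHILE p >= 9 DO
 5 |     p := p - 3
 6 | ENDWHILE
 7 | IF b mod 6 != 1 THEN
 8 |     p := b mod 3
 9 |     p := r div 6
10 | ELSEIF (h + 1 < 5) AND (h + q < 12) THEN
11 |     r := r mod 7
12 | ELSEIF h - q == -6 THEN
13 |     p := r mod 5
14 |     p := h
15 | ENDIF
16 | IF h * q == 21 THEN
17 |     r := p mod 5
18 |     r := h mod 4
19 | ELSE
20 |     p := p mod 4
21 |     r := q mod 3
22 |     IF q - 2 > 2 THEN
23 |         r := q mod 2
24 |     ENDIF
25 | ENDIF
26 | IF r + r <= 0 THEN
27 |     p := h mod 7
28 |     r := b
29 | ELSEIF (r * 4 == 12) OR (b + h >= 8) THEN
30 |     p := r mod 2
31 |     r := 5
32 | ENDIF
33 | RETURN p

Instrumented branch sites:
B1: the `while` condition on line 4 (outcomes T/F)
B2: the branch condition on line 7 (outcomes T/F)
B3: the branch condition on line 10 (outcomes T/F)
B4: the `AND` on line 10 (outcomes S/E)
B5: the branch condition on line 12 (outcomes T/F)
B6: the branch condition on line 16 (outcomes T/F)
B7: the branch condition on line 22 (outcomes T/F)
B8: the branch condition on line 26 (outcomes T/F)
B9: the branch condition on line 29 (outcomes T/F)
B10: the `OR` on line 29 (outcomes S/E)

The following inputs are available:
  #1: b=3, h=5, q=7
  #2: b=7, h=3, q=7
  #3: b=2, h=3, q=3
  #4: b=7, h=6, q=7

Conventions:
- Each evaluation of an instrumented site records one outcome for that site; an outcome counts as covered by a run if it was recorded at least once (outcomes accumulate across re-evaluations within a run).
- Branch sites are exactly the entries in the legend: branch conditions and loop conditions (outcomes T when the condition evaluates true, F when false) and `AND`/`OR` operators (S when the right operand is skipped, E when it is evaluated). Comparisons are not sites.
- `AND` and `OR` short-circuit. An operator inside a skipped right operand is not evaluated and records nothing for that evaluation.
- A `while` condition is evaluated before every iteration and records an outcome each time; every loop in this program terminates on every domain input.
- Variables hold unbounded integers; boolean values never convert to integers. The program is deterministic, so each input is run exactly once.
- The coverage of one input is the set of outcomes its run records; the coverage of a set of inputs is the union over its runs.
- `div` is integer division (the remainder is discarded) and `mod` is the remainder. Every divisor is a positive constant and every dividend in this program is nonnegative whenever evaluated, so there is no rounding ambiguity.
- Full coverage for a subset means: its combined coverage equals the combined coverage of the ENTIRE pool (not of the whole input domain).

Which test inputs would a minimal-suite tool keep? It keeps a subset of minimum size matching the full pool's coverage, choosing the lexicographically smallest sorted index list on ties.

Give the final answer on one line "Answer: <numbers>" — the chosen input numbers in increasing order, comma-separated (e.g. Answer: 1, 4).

#1 (b=3, h=5, q=7) -> covered: B1=F, B2=T, B6=F, B7=T, B8=F, B9=T, B10=E
#2 (b=7, h=3, q=7) -> covered: B1=T, B1=F, B2=F, B3=T, B4=E, B6=T, B8=F, B9=T, B10=S
#3 (b=2, h=3, q=3) -> covered: B1=F, B2=T, B6=F, B7=F, B8=T
#4 (b=7, h=6, q=7) -> covered: B1=T, B1=F, B2=F, B3=F, B4=S, B5=F, B6=F, B7=T, B8=F, B9=T, B10=E
the full pool covers 18 outcomes: B1=T, B1=F, B2=T, B2=F, B3=T, B3=F, B4=S, B4=E, B5=F, B6=T, B6=F, B7=T, B7=F, B8=T, B8=F, B9=T, B10=S, B10=E
no size-1 subset reaches all 18 outcomes (best union: 11/18)
no size-2 subset reaches all 18 outcomes (best union: 15/18)
the canonical winner is {2, 3, 4}: size 3, full 18-outcome coverage, earliest index list among size-3 covers

Answer: 2, 3, 4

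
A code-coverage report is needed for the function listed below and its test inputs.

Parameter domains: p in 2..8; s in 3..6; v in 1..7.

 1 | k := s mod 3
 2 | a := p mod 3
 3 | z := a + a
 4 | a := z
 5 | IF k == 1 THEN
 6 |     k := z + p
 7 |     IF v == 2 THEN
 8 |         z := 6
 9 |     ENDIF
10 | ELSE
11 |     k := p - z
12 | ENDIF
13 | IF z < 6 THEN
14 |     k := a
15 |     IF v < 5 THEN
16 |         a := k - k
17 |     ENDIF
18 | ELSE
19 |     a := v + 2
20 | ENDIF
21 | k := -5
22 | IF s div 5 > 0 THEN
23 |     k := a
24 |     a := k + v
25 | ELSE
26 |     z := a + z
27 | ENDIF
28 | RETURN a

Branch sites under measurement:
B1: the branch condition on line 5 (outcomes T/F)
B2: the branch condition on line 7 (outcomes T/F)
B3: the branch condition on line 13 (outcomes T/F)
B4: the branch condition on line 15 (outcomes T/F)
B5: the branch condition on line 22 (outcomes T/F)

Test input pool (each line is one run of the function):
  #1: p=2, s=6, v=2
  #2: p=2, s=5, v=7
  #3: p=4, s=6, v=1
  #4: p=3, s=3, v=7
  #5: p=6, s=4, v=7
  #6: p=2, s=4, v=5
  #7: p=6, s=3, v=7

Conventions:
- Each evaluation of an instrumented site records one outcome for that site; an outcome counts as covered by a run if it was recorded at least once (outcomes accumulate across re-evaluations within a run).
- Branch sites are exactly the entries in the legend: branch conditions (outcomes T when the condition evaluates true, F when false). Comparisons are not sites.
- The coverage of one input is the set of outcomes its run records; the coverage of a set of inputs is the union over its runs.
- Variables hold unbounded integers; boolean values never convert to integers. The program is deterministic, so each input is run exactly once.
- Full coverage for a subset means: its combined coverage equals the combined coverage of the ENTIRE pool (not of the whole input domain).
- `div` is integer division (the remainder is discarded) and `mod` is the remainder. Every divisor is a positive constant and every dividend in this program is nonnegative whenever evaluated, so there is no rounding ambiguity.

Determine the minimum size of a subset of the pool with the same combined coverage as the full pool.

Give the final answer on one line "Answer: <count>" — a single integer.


input #1, p=2, s=6, v=2: events B1->F, B3->T, B4->T, B5->T; outcomes B1=F, B3=T, B4=T, B5=T
input #2, p=2, s=5, v=7: events B1->F, B3->T, B4->F, B5->T; outcomes B1=F, B3=T, B4=F, B5=T
input #3, p=4, s=6, v=1: events B1->F, B3->T, B4->T, B5->T; outcomes B1=F, B3=T, B4=T, B5=T
input #4, p=3, s=3, v=7: events B1->F, B3->T, B4->F, B5->F; outcomes B1=F, B3=T, B4=F, B5=F
input #5, p=6, s=4, v=7: events B1->T, B2->F, B3->T, B4->F, B5->F; outcomes B1=T, B2=F, B3=T, B4=F, B5=F
input #6, p=2, s=4, v=5: events B1->T, B2->F, B3->T, B4->F, B5->F; outcomes B1=T, B2=F, B3=T, B4=F, B5=F
input #7, p=6, s=3, v=7: events B1->F, B3->T, B4->F, B5->F; outcomes B1=F, B3=T, B4=F, B5=F
pool-wide coverage (8 outcomes): B1=T, B1=F, B2=F, B3=T, B4=T, B4=F, B5=T, B5=F
no size-1 subset reaches all 8 outcomes (best union: 5/8)
at size 2, {1, 5} reaches all 8 outcomes; every lexicographically earlier size-2 subset fails
Answer: 2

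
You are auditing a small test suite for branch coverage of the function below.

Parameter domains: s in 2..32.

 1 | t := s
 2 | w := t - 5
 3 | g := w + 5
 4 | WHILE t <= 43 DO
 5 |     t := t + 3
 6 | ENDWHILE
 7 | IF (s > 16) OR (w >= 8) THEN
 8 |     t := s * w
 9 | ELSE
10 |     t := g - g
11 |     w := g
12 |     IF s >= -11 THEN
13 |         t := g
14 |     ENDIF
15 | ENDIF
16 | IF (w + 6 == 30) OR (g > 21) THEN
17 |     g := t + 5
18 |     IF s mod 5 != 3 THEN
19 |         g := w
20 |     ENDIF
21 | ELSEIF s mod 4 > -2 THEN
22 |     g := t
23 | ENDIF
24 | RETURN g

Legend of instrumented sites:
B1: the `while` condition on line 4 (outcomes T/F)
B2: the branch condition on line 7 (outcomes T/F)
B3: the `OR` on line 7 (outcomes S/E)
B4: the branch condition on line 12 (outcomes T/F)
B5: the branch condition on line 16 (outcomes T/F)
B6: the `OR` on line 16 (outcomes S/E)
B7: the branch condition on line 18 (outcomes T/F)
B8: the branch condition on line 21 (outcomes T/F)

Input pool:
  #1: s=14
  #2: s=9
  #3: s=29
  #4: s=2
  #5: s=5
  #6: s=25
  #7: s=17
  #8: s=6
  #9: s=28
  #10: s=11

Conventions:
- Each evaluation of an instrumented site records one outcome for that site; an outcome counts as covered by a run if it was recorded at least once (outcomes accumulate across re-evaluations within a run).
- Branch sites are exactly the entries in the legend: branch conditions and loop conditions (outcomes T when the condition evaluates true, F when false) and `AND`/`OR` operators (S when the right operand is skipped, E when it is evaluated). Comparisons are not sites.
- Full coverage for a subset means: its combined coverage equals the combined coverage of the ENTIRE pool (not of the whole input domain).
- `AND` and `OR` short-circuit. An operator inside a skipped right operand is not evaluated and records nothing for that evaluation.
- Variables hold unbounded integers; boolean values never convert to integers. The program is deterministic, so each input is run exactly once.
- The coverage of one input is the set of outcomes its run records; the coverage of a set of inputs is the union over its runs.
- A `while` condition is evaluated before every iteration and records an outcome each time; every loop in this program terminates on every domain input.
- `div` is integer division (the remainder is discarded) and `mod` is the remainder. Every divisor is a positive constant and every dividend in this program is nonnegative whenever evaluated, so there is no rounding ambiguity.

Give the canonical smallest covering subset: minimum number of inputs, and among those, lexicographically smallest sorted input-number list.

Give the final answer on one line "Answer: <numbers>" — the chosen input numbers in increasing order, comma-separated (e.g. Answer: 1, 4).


input #1, s=14: events B1->T, B1->T, B1->T, B1->T, B1->T, B1->T, B1->T, B1->T, B1->T, B1->T, B1->F, B3->E, B2->T, B6->E, ...; outcomes B1=T, B1=F, B2=T, B3=E, B5=F, B6=E, B8=T
input #2, s=9: events B1->T, B1->T, B1->T, B1->T, B1->T, B1->T, B1->T, B1->T, B1->T, B1->T, B1->T, B1->T, B1->F, B3->E, ...; outcomes B1=T, B1=F, B2=F, B3=E, B4=T, B5=F, B6=E, B8=T
input #3, s=29: events B1->T, B1->T, B1->T, B1->T, B1->T, B1->F, B3->S, B2->T, B6->S, B5->T, B7->T; outcomes B1=T, B1=F, B2=T, B3=S, B5=T, B6=S, B7=T
input #4, s=2: events B1->T, B1->T, B1->T, B1->T, B1->T, B1->T, B1->T, B1->T, B1->T, B1->T, B1->T, B1->T, B1->T, B1->T, ...; outcomes B1=T, B1=F, B2=F, B3=E, B4=T, B5=F, B6=E, B8=T
input #5, s=5: events B1->T, B1->T, B1->T, B1->T, B1->T, B1->T, B1->T, B1->T, B1->T, B1->T, B1->T, B1->T, B1->T, B1->F, ...; outcomes B1=T, B1=F, B2=F, B3=E, B4=T, B5=F, B6=E, B8=T
input #6, s=25: events B1->T, B1->T, B1->T, B1->T, B1->T, B1->T, B1->T, B1->F, B3->S, B2->T, B6->E, B5->T, B7->T; outcomes B1=T, B1=F, B2=T, B3=S, B5=T, B6=E, B7=T
input #7, s=17: events B1->T, B1->T, B1->T, B1->T, B1->T, B1->T, B1->T, B1->T, B1->T, B1->F, B3->S, B2->T, B6->E, B5->F, ...; outcomes B1=T, B1=F, B2=T, B3=S, B5=F, B6=E, B8=T
input #8, s=6: events B1->T, B1->T, B1->T, B1->T, B1->T, B1->T, B1->T, B1->T, B1->T, B1->T, B1->T, B1->T, B1->T, B1->F, ...; outcomes B1=T, B1=F, B2=F, B3=E, B4=T, B5=F, B6=E, B8=T
input #9, s=28: events B1->T, B1->T, B1->T, B1->T, B1->T, B1->T, B1->F, B3->S, B2->T, B6->E, B5->T, B7->F; outcomes B1=T, B1=F, B2=T, B3=S, B5=T, B6=E, B7=F
input #10, s=11: events B1->T, B1->T, B1->T, B1->T, B1->T, B1->T, B1->T, B1->T, B1->T, B1->T, B1->T, B1->F, B3->E, B2->F, ...; outcomes B1=T, B1=F, B2=F, B3=E, B4=T, B5=F, B6=E, B8=T
together the pool reaches 14 outcomes: B1=T, B1=F, B2=T, B2=F, B3=S, B3=E, B4=T, B5=T, B5=F, B6=S, B6=E, B7=T, B7=F, B8=T
every size-1 subset falls short of the 14 outcomes (best: 8/14)
every size-2 subset falls short of the 14 outcomes (best: 13/14)
inputs {2, 3, 9} (size 3) cover everything; no size-3 subset with a lexicographically smaller index list covers all 14
Answer: 2, 3, 9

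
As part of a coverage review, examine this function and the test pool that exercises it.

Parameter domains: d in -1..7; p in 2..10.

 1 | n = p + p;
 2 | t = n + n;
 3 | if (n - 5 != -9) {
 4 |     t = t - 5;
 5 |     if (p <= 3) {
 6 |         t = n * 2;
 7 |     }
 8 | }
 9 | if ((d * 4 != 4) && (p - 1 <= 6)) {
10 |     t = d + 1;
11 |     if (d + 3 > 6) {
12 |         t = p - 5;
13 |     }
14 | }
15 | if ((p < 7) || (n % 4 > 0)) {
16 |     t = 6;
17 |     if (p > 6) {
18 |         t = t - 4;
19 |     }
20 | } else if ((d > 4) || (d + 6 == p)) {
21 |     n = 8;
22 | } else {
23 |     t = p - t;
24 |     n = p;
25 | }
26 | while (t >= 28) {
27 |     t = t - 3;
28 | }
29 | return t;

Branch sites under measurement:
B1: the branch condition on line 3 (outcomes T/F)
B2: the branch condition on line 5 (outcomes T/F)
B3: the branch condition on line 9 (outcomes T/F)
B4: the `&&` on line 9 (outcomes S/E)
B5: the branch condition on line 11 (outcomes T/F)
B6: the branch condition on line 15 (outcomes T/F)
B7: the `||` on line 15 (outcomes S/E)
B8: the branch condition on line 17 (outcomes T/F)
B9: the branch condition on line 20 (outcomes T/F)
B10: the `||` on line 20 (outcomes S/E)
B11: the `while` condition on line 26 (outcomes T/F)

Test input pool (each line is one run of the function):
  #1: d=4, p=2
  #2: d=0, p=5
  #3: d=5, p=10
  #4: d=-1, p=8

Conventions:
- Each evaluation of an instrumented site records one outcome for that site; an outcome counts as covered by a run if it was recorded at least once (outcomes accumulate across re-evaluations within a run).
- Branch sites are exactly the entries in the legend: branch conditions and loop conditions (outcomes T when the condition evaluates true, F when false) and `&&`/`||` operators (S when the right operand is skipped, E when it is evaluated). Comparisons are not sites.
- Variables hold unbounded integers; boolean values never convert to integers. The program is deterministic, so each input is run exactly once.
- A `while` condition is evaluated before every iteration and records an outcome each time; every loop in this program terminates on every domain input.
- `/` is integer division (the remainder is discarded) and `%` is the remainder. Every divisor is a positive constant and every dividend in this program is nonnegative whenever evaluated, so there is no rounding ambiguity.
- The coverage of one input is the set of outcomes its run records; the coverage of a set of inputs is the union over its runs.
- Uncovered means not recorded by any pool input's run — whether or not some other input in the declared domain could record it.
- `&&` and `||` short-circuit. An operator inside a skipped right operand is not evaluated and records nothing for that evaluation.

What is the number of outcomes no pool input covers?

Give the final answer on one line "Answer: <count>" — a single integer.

input #1 (d=4, p=2): events B1->T, B2->T, B4->E, B3->T, B5->T, B7->S, B6->T, B8->F, B11->F; covers B1=T, B2=T, B3=T, B4=E, B5=T, B6=T, B7=S, B8=F, B11=F
input #2 (d=0, p=5): events B1->T, B2->F, B4->E, B3->T, B5->F, B7->S, B6->T, B8->F, B11->F; covers B1=T, B2=F, B3=T, B4=E, B5=F, B6=T, B7=S, B8=F, B11=F
input #3 (d=5, p=10): events B1->T, B2->F, B4->E, B3->F, B7->E, B6->F, B10->S, B9->T, B11->T, B11->T, B11->T, B11->F; covers B1=T, B2=F, B3=F, B4=E, B6=F, B7=E, B9=T, B10=S, B11=T, B11=F
input #4 (d=-1, p=8): events B1->T, B2->F, B4->E, B3->F, B7->E, B6->F, B10->E, B9->F, B11->F; covers B1=T, B2=F, B3=F, B4=E, B6=F, B7=E, B9=F, B10=E, B11=F
union over the pool: B1=T, B2=T, B2=F, B3=T, B3=F, B4=E, B5=T, B5=F, B6=T, B6=F, B7=S, B7=E, B8=F, B9=T, B9=F, B10=S, B10=E, B11=T, B11=F
uncovered (3 of 22): B1=F, B4=S, B8=T

Answer: 3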